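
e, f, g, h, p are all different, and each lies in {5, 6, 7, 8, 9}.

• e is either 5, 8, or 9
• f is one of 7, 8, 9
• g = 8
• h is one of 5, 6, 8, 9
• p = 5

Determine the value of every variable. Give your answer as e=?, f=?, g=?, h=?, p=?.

e=9, f=7, g=8, h=6, p=5

g's domain is down to {8}, so g = 8. So e, f, h can't be 8.
p must be 5 (only option left). Eliminate 5 elsewhere: e, h.
e has just one choice, so e = 9. Strike 9 from f, h.
That leaves f = 7.
h must be 6 (only option left).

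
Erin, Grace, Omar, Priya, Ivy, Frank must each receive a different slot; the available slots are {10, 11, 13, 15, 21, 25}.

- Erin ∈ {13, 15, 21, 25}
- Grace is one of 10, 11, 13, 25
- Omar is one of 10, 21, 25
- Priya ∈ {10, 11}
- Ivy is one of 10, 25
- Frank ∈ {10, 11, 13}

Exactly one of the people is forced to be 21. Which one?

Among the 6 variables, 15 fits only Erin (and all 6 values in {10, 11, 13, 15, 21, 25} must be used), so Erin = 15.
The 5 still-open variables draw from only 5 values {10, 11, 13, 21, 25}, so each is used; only Omar can be 21, hence Omar = 21.

Omar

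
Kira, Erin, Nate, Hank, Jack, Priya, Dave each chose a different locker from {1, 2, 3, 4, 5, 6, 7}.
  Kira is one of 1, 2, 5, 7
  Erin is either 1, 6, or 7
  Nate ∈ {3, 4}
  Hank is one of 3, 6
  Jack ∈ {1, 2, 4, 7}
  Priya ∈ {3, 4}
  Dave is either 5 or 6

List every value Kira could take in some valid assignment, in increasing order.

Nate and Priya share exactly the 2 values {3, 4}; by pigeonhole those values go to them, so strike 3, 4 from Hank, Jack.
Hank must be 6 (only option left). So Erin, Dave can't be 6.
That leaves Dave = 5. Remove 5 from Kira.
No further eliminations apply; Kira can still be any of 1, 2, 7.

1, 2, 7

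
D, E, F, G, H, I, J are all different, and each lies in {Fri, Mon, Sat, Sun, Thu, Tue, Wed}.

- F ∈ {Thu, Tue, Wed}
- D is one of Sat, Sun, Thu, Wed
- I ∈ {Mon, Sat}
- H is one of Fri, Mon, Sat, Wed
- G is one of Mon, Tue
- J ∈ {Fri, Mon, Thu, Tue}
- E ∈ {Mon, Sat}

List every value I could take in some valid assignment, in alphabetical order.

The 7 variables draw from only 7 values {Fri, Mon, Sat, Sun, Thu, Tue, Wed}, so each is used; only D can be Sun, hence D = Sun.
The 2 variables E and I are confined to {Mon, Sat}, which locks those values in; drop them from G, H, J.
G must be Tue (only option left). So F, J can't be Tue.
No further eliminations apply; I can still be any of Mon, Sat.

Mon, Sat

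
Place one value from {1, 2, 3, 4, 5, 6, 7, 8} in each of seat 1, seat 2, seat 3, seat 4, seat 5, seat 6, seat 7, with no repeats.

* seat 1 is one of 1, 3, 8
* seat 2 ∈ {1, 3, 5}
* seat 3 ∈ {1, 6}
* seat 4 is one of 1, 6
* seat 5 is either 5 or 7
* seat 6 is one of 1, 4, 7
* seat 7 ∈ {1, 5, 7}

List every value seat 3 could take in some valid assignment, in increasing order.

1, 6

The 7 variables draw from only 7 values {1, 3, 4, 5, 6, 7, 8}, so each is used; only seat 6 can be 4, hence seat 6 = 4.
Among the 6 still-open variables, 8 fits only seat 1 (and all 6 values in {1, 3, 5, 6, 7, 8} must be used), so seat 1 = 8.
The 5 still-open variables draw from only 5 values {1, 3, 5, 6, 7}, so each is used; only seat 2 can be 3, hence seat 2 = 3.
seat 3 and seat 4 share exactly the 2 values {1, 6}; by pigeonhole those values go to them, so strike 1, 6 from seat 7.
No further eliminations apply; seat 3 can still be any of 1, 6.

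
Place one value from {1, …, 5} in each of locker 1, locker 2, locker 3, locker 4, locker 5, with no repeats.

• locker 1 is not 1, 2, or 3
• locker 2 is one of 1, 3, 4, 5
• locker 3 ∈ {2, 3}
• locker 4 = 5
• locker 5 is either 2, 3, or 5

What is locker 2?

1

locker 4's domain is down to {5}, so locker 4 = 5. So locker 1, locker 2, locker 5 can't be 5.
That leaves locker 1 = 4. Strike 4 from locker 2.
The 3 still-open variables together cover exactly {1, 2, 3} — 3 values for 3 variables — and 1 appears only in locker 2's list, so locker 2 = 1.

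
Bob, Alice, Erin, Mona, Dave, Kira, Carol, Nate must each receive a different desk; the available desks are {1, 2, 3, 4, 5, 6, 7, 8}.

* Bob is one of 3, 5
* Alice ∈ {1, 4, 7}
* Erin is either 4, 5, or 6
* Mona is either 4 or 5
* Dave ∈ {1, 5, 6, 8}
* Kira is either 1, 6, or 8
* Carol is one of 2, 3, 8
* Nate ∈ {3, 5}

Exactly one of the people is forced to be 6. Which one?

Erin

Among the 8 variables, 2 fits only Carol (and all 8 values in {1, 2, 3, 4, 5, 6, 7, 8} must be used), so Carol = 2.
The 7 still-open variables together cover exactly {1, 3, 4, 5, 6, 7, 8} — 7 values for 7 variables — and 7 appears only in Alice's list, so Alice = 7.
Bob and Nate share exactly the 2 values {3, 5}; by pigeonhole those values go to them, so strike 3, 5 from Erin, Mona, Dave.
Mona must be 4 (only option left). Remove 4 from Erin.
So 6 goes to Erin.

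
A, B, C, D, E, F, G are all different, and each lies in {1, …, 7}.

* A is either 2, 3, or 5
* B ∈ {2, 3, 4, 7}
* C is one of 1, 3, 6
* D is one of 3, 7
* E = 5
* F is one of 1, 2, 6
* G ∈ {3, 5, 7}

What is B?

4

E's domain is down to {5}, so E = 5. Strike 5 from A, G.
The 6 still-open variables draw from only 6 values {1, 2, 3, 4, 6, 7}, so each is used; only B can be 4, hence B = 4.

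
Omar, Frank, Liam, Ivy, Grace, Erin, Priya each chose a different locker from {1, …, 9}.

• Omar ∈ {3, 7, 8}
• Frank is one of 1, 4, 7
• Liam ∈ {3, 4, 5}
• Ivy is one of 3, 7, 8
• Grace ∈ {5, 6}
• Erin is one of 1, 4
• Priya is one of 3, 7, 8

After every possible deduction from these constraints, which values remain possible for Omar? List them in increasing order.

3, 7, 8

The 7 variables draw from only 7 values {1, 3, 4, 5, 6, 7, 8}, so each is used; only Grace can be 6, hence Grace = 6.
Among the 6 still-open variables, 5 fits only Liam (and all 6 values in {1, 3, 4, 5, 7, 8} must be used), so Liam = 5.
Omar, Ivy, Priya share exactly the 3 values {3, 7, 8}; by pigeonhole those values go to them, so strike 3, 7, 8 from Frank.
No further eliminations apply; Omar can still be any of 3, 7, 8.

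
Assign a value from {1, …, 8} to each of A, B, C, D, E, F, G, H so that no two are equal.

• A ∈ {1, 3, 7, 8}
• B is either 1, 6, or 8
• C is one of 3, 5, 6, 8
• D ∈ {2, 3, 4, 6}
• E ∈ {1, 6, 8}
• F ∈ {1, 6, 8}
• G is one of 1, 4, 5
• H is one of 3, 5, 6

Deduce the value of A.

The 8 variables together cover exactly {1, 2, 3, 4, 5, 6, 7, 8} — 8 values for 8 variables — and 2 appears only in D's list, so D = 2.
Among the 7 still-open variables, 4 fits only G (and all 7 values in {1, 3, 4, 5, 6, 7, 8} must be used), so G = 4.
The 6 still-open variables together cover exactly {1, 3, 5, 6, 7, 8} — 6 values for 6 variables — and 7 appears only in A's list, so A = 7.

7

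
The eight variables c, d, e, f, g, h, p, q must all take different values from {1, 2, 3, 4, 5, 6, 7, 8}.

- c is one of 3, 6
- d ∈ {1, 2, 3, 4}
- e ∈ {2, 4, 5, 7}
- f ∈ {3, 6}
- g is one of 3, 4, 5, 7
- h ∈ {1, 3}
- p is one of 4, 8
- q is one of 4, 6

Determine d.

The 8 variables together cover exactly {1, 2, 3, 4, 5, 6, 7, 8} — 8 values for 8 variables — and 8 appears only in p's list, so p = 8.
c and f share exactly the 2 values {3, 6}; by pigeonhole those values go to them, so strike 3, 6 from d, g, h, q.
h's domain is down to {1}, so h = 1. Strike 1 from d.
q must be 4 (only option left). So d, e, g can't be 4.
So d = 2.

2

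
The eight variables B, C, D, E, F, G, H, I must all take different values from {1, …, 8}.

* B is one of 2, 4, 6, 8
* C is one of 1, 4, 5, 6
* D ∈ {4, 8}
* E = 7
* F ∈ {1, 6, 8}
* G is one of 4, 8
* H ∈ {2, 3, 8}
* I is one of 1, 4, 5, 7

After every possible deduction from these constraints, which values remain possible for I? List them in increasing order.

E has just one choice, so E = 7. Remove 7 from I.
The 7 still-open variables together cover exactly {1, 2, 3, 4, 5, 6, 8} — 7 values for 7 variables — and 3 appears only in H's list, so H = 3.
Among the 6 still-open variables, 2 fits only B (and all 6 values in {1, 2, 4, 5, 6, 8} must be used), so B = 2.
D and G between them cover only {4, 8} — a naked pair. Remove those values from C, F, I.
No further eliminations apply; I can still be any of 1, 5.

1, 5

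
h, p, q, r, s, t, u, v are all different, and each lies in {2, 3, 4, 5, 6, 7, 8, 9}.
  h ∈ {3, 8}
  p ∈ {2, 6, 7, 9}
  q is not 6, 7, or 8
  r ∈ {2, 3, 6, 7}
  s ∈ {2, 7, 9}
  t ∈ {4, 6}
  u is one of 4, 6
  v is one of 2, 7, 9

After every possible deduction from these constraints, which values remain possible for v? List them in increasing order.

The 8 variables together cover exactly {2, 3, 4, 5, 6, 7, 8, 9} — 8 values for 8 variables — and 5 appears only in q's list, so q = 5.
Among the 7 still-open variables, 8 fits only h (and all 7 values in {2, 3, 4, 6, 7, 8, 9} must be used), so h = 8.
The 6 still-open variables together cover exactly {2, 3, 4, 6, 7, 9} — 6 values for 6 variables — and 3 appears only in r's list, so r = 3.
The 2 variables t and u are confined to {4, 6}, which locks those values in; drop them from p.
No further eliminations apply; v can still be any of 2, 7, 9.

2, 7, 9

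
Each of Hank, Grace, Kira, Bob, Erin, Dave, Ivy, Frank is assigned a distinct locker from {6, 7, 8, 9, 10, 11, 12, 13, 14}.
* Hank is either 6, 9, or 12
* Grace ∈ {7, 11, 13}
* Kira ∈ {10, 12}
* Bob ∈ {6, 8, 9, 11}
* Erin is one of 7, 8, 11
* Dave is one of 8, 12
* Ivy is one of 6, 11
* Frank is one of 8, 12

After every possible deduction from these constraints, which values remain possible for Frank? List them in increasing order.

8, 12

Among the 8 variables, 10 fits only Kira (and all 8 values in {6, 7, 8, 9, 10, 11, 12, 13} must be used), so Kira = 10.
The 7 still-open variables together cover exactly {6, 7, 8, 9, 11, 12, 13} — 7 values for 7 variables — and 13 appears only in Grace's list, so Grace = 13.
The 6 still-open variables draw from only 6 values {6, 7, 8, 9, 11, 12}, so each is used; only Erin can be 7, hence Erin = 7.
Dave and Frank share exactly the 2 values {8, 12}; by pigeonhole those values go to them, so strike 8, 12 from Hank, Bob.
No further eliminations apply; Frank can still be any of 8, 12.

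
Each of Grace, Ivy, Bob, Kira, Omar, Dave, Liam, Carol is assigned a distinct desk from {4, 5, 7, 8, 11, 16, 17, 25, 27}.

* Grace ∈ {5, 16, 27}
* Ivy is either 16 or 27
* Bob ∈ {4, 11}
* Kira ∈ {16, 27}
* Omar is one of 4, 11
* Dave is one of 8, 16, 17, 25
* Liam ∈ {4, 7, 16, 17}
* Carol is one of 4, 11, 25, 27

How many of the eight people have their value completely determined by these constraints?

2

Ivy and Kira between them cover only {16, 27} — a naked pair. Remove those values from Grace, Dave, Liam, Carol.
Grace has just one choice, so Grace = 5.
Bob and Omar between them cover only {4, 11} — a naked pair. Remove those values from Liam, Carol.
Carol's domain is down to {25}, so Carol = 25. Remove 25 from Dave.
Determined: Grace=5, Carol=25. The other people each still have more than one consistent value. That makes 2.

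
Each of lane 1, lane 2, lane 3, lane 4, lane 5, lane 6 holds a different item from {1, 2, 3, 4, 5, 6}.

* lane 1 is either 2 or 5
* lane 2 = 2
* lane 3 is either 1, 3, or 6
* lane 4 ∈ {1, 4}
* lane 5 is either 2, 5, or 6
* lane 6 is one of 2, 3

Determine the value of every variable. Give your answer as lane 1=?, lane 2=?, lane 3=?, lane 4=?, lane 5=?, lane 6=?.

lane 2 has just one choice, so lane 2 = 2. So lane 1, lane 5, lane 6 can't be 2.
lane 6 has just one choice, so lane 6 = 3. Remove 3 from lane 3.
That leaves lane 1 = 5. So lane 5 can't be 5.
lane 5's domain is down to {6}, so lane 5 = 6. So lane 3 can't be 6.
That leaves lane 3 = 1. Eliminate 1 elsewhere: lane 4.
lane 4 must be 4 (only option left).

lane 1=5, lane 2=2, lane 3=1, lane 4=4, lane 5=6, lane 6=3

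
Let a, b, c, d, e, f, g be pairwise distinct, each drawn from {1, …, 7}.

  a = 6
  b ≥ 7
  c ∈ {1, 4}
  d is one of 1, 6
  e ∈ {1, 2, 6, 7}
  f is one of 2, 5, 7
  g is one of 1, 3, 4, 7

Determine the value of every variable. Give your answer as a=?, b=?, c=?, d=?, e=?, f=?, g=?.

a's domain is down to {6}, so a = 6. Strike 6 from d, e.
b's domain is down to {7}, so b = 7. So e, f, g can't be 7.
d's domain is down to {1}, so d = 1. Remove 1 from c, e, g.
e's domain is down to {2}, so e = 2. So f can't be 2.
f's domain is down to {5}, so f = 5.
c must be 4 (only option left). Strike 4 from g.
g has just one choice, so g = 3.

a=6, b=7, c=4, d=1, e=2, f=5, g=3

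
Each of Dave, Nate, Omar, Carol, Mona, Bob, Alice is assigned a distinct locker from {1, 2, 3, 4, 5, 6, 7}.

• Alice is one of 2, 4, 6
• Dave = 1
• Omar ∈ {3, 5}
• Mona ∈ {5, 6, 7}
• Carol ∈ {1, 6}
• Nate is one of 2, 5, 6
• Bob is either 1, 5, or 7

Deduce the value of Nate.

2

Dave has just one choice, so Dave = 1. Eliminate 1 elsewhere: Carol, Bob.
That leaves Carol = 6. Eliminate 6 elsewhere: Nate, Mona, Alice.
Among the 5 still-open variables, 3 fits only Omar (and all 5 values in {2, 3, 4, 5, 7} must be used), so Omar = 3.
The 4 still-open variables draw from only 4 values {2, 4, 5, 7}, so each is used; only Alice can be 4, hence Alice = 4.
The 3 still-open variables draw from only 3 values {2, 5, 7}, so each is used; only Nate can be 2, hence Nate = 2.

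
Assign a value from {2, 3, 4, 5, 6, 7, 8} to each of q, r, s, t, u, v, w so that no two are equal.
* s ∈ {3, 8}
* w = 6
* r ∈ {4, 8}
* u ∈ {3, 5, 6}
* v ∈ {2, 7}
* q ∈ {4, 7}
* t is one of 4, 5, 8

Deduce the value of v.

2

w must be 6 (only option left). Strike 6 from u.
Among the 6 still-open variables, 2 fits only v (and all 6 values in {2, 3, 4, 5, 7, 8} must be used), so v = 2.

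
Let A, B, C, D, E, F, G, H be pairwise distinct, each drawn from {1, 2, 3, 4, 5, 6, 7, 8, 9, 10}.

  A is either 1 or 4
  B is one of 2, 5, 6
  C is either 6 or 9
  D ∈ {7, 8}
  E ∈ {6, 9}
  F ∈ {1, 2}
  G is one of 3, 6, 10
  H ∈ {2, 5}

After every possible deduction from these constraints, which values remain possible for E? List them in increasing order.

6, 9

C and E share exactly the 2 values {6, 9}; by pigeonhole those values go to them, so strike 6, 9 from B, G.
B and H share exactly the 2 values {2, 5}; by pigeonhole those values go to them, so strike 2, 5 from F.
That leaves F = 1. Strike 1 from A.
That leaves A = 4.
No further eliminations apply; E can still be any of 6, 9.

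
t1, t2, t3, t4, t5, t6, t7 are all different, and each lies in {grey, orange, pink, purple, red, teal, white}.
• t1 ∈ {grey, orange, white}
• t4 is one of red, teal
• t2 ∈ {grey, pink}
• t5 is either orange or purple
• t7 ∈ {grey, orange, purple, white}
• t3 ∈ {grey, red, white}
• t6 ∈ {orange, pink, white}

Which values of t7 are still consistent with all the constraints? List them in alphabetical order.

grey, orange, purple, white

The 7 variables draw from only 7 values {grey, orange, pink, purple, red, teal, white}, so each is used; only t4 can be teal, hence t4 = teal.
Among the 6 still-open variables, red fits only t3 (and all 6 values in {grey, orange, pink, purple, red, white} must be used), so t3 = red.
No further eliminations apply; t7 can still be any of grey, orange, purple, white.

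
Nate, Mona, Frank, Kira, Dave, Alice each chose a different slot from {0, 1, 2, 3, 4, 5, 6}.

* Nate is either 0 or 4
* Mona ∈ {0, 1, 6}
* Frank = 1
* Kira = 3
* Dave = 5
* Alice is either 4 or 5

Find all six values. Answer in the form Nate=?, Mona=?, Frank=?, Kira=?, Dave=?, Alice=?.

Frank's domain is down to {1}, so Frank = 1. Eliminate 1 elsewhere: Mona.
That leaves Kira = 3.
Dave has just one choice, so Dave = 5. Strike 5 from Alice.
Alice has just one choice, so Alice = 4. Strike 4 from Nate.
Nate has just one choice, so Nate = 0. Eliminate 0 elsewhere: Mona.
Mona must be 6 (only option left).

Nate=0, Mona=6, Frank=1, Kira=3, Dave=5, Alice=4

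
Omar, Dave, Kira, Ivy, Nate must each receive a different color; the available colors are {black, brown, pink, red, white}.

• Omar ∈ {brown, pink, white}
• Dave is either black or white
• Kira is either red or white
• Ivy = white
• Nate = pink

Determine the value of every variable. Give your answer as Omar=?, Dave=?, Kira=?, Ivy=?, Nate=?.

Omar=brown, Dave=black, Kira=red, Ivy=white, Nate=pink

Ivy has just one choice, so Ivy = white. Strike white from Omar, Dave, Kira.
Nate must be pink (only option left). Eliminate pink elsewhere: Omar.
That leaves Omar = brown.
Dave has just one choice, so Dave = black.
Kira must be red (only option left).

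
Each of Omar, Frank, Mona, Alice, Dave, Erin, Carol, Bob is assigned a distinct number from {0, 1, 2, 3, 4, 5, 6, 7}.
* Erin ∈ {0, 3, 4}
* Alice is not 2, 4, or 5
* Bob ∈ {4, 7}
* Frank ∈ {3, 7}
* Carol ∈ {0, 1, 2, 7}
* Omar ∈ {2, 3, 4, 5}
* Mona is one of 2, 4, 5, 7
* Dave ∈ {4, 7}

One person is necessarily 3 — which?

Among the 8 variables, 6 fits only Alice (and all 8 values in {0, 1, 2, 3, 4, 5, 6, 7} must be used), so Alice = 6.
The 7 still-open variables draw from only 7 values {0, 1, 2, 3, 4, 5, 7}, so each is used; only Carol can be 1, hence Carol = 1.
Among the 6 still-open variables, 0 fits only Erin (and all 6 values in {0, 2, 3, 4, 5, 7} must be used), so Erin = 0.
The 2 variables Dave and Bob are confined to {4, 7}, which locks those values in; drop them from Omar, Frank, Mona.
So 3 goes to Frank.

Frank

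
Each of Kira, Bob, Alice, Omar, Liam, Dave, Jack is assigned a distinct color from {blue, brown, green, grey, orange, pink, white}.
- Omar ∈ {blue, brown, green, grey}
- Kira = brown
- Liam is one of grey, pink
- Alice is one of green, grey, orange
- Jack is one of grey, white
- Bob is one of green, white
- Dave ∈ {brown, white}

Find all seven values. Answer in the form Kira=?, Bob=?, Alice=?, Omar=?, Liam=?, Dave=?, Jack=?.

Kira has just one choice, so Kira = brown. Eliminate brown elsewhere: Omar, Dave.
Dave must be white (only option left). Strike white from Bob, Jack.
Jack must be grey (only option left). Strike grey from Alice, Omar, Liam.
That leaves Bob = green. Eliminate green elsewhere: Alice, Omar.
Alice must be orange (only option left).
Omar has just one choice, so Omar = blue.
Liam has just one choice, so Liam = pink.

Kira=brown, Bob=green, Alice=orange, Omar=blue, Liam=pink, Dave=white, Jack=grey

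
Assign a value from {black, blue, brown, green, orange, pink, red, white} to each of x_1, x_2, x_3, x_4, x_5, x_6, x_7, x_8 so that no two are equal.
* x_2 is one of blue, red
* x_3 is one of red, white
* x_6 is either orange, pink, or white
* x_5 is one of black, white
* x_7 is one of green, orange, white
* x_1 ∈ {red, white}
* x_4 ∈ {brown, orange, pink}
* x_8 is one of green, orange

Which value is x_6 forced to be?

The 8 variables together cover exactly {black, blue, brown, green, orange, pink, red, white} — 8 values for 8 variables — and black appears only in x_5's list, so x_5 = black.
Among the 7 still-open variables, blue fits only x_2 (and all 7 values in {blue, brown, green, orange, pink, red, white} must be used), so x_2 = blue.
The 6 still-open variables draw from only 6 values {brown, green, orange, pink, red, white}, so each is used; only x_4 can be brown, hence x_4 = brown.
The 5 still-open variables together cover exactly {green, orange, pink, red, white} — 5 values for 5 variables — and pink appears only in x_6's list, so x_6 = pink.

pink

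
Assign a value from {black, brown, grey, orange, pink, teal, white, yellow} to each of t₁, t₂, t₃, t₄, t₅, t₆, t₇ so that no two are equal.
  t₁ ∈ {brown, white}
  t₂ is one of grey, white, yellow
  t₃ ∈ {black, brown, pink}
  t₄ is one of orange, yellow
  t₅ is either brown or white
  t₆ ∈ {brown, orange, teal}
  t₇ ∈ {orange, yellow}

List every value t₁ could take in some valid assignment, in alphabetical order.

brown, white

t₁ and t₅ share exactly the 2 values {brown, white}; by pigeonhole those values go to them, so strike brown, white from t₂, t₃, t₆.
t₄ and t₇ between them cover only {orange, yellow} — a naked pair. Remove those values from t₂, t₆.
t₂ has just one choice, so t₂ = grey.
t₆ must be teal (only option left).
No further eliminations apply; t₁ can still be any of brown, white.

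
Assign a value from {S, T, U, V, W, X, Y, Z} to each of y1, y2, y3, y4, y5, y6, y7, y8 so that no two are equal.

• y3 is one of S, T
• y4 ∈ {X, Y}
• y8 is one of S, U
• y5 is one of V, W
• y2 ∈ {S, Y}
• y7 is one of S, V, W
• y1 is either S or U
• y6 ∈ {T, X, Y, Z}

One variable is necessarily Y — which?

y2

The 8 variables together cover exactly {S, T, U, V, W, X, Y, Z} — 8 values for 8 variables — and Z appears only in y6's list, so y6 = Z.
The 7 still-open variables draw from only 7 values {S, T, U, V, W, X, Y}, so each is used; only y3 can be T, hence y3 = T.
The 6 still-open variables together cover exactly {S, U, V, W, X, Y} — 6 values for 6 variables — and X appears only in y4's list, so y4 = X.
The 5 still-open variables together cover exactly {S, U, V, W, Y} — 5 values for 5 variables — and Y appears only in y2's list, so y2 = Y.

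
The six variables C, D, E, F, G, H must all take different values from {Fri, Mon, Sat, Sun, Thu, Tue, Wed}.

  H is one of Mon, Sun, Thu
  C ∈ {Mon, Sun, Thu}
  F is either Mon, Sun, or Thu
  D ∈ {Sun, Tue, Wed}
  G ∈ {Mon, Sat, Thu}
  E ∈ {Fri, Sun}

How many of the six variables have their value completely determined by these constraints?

C, F, H between them cover only {Mon, Sun, Thu} — a naked triple. Remove those values from D, E, G.
E's domain is down to {Fri}, so E = Fri.
G must be Sat (only option left).
Determined: E=Fri, G=Sat. The other variables each still have more than one consistent value. That makes 2.

2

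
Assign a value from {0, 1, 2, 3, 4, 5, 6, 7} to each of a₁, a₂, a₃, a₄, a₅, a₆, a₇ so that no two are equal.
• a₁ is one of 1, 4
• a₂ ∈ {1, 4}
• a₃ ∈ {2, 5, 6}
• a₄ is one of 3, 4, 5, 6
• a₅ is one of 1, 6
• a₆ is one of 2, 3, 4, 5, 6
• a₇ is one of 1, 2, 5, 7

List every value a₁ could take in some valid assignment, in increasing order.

1, 4

The 7 variables draw from only 7 values {1, 2, 3, 4, 5, 6, 7}, so each is used; only a₇ can be 7, hence a₇ = 7.
a₁ and a₂ between them cover only {1, 4} — a naked pair. Remove those values from a₄, a₅, a₆.
a₅ has just one choice, so a₅ = 6. So a₃, a₄, a₆ can't be 6.
No further eliminations apply; a₁ can still be any of 1, 4.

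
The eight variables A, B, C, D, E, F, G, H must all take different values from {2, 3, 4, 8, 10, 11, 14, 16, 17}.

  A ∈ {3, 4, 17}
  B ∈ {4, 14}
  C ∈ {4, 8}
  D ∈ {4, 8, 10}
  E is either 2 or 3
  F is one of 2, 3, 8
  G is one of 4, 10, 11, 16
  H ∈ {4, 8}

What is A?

17

The 2 variables C and H are confined to {4, 8}, which locks those values in; drop them from A, B, D, F, G.
That leaves B = 14.
D must be 10 (only option left). Eliminate 10 elsewhere: G.
E and F share exactly the 2 values {2, 3}; by pigeonhole those values go to them, so strike 2, 3 from A.
So A = 17.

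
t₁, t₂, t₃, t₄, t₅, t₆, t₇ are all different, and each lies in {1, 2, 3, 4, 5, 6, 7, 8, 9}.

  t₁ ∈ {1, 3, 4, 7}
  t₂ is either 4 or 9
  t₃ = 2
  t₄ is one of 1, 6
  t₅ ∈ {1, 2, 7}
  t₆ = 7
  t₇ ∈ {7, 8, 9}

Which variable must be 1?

t₅

t₃ has just one choice, so t₃ = 2. Eliminate 2 elsewhere: t₅.
That leaves t₆ = 7. Strike 7 from t₁, t₅, t₇.
So 1 goes to t₅.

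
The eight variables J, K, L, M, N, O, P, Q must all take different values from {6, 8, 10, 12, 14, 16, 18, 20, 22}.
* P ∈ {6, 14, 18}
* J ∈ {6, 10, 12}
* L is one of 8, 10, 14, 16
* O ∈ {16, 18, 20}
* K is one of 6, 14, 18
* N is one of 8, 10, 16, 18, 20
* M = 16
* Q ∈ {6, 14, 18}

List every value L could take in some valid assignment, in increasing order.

8, 10

M must be 16 (only option left). Remove 16 from L, N, O.
Among the 7 still-open variables, 12 fits only J (and all 7 values in {6, 8, 10, 12, 14, 18, 20} must be used), so J = 12.
K, P, Q share exactly the 3 values {6, 14, 18}; by pigeonhole those values go to them, so strike 6, 14, 18 from L, N, O.
O has just one choice, so O = 20. Remove 20 from N.
No further eliminations apply; L can still be any of 8, 10.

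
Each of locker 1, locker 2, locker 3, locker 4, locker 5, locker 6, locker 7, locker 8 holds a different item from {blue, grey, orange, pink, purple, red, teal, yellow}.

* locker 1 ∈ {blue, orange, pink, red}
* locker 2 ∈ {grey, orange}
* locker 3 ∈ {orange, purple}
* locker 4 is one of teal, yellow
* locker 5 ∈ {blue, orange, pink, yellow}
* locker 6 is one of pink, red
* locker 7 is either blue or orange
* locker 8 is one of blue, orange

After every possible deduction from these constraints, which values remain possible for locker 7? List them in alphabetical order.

blue, orange

The 8 variables draw from only 8 values {blue, grey, orange, pink, purple, red, teal, yellow}, so each is used; only locker 2 can be grey, hence locker 2 = grey.
The 7 still-open variables together cover exactly {blue, orange, pink, purple, red, teal, yellow} — 7 values for 7 variables — and purple appears only in locker 3's list, so locker 3 = purple.
The 6 still-open variables together cover exactly {blue, orange, pink, red, teal, yellow} — 6 values for 6 variables — and teal appears only in locker 4's list, so locker 4 = teal.
The 5 still-open variables draw from only 5 values {blue, orange, pink, red, yellow}, so each is used; only locker 5 can be yellow, hence locker 5 = yellow.
locker 7 and locker 8 share exactly the 2 values {blue, orange}; by pigeonhole those values go to them, so strike blue, orange from locker 1.
No further eliminations apply; locker 7 can still be any of blue, orange.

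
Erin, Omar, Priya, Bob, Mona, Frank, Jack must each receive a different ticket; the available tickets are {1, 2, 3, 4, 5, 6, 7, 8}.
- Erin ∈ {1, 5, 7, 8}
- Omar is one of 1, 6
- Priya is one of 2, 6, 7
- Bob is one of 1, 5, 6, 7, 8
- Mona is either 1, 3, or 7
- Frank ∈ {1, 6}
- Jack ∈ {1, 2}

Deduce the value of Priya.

7

The 7 variables together cover exactly {1, 2, 3, 5, 6, 7, 8} — 7 values for 7 variables — and 3 appears only in Mona's list, so Mona = 3.
Omar and Frank between them cover only {1, 6} — a naked pair. Remove those values from Erin, Priya, Bob, Jack.
Jack must be 2 (only option left). Eliminate 2 elsewhere: Priya.
So Priya = 7.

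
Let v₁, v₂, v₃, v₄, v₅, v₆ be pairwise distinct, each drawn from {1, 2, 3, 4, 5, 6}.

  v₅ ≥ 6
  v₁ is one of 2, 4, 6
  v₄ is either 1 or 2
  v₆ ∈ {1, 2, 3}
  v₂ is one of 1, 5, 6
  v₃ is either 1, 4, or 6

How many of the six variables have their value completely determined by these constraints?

v₅'s domain is down to {6}, so v₅ = 6. Remove 6 from v₁, v₂, v₃.
Among the 5 still-open variables, 3 fits only v₆ (and all 5 values in {1, 2, 3, 4, 5} must be used), so v₆ = 3.
The 4 still-open variables together cover exactly {1, 2, 4, 5} — 4 values for 4 variables — and 5 appears only in v₂'s list, so v₂ = 5.
Determined: v₂=5, v₅=6, v₆=3. The other variables each still have more than one consistent value. That makes 3.

3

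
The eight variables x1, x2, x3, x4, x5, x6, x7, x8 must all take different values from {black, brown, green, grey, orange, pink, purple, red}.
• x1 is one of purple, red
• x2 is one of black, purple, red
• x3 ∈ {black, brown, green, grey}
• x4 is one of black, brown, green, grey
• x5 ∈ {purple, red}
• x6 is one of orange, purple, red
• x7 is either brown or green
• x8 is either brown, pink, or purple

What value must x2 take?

black

The 8 variables together cover exactly {black, brown, green, grey, orange, pink, purple, red} — 8 values for 8 variables — and orange appears only in x6's list, so x6 = orange.
The 7 still-open variables together cover exactly {black, brown, green, grey, pink, purple, red} — 7 values for 7 variables — and pink appears only in x8's list, so x8 = pink.
x1 and x5 share exactly the 2 values {purple, red}; by pigeonhole those values go to them, so strike purple, red from x2.
So x2 = black.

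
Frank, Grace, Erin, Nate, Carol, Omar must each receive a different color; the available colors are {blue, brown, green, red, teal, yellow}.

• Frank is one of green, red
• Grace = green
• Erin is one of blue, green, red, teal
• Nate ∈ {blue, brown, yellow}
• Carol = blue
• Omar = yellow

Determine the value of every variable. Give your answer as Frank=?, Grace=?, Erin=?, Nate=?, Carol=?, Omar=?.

Frank=red, Grace=green, Erin=teal, Nate=brown, Carol=blue, Omar=yellow

Grace must be green (only option left). Remove green from Frank, Erin.
That leaves Carol = blue. Remove blue from Erin, Nate.
Omar's domain is down to {yellow}, so Omar = yellow. Eliminate yellow elsewhere: Nate.
That leaves Frank = red. Eliminate red elsewhere: Erin.
Erin's domain is down to {teal}, so Erin = teal.
That leaves Nate = brown.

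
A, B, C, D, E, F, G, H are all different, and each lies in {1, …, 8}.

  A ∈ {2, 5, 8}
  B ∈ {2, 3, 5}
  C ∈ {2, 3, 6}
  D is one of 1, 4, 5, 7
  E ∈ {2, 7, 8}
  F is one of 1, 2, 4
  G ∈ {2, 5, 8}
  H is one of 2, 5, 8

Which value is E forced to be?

The 8 variables draw from only 8 values {1, 2, 3, 4, 5, 6, 7, 8}, so each is used; only C can be 6, hence C = 6.
The 7 still-open variables draw from only 7 values {1, 2, 3, 4, 5, 7, 8}, so each is used; only B can be 3, hence B = 3.
The 3 variables A, G, H are confined to {2, 5, 8}, which locks those values in; drop them from D, E, F.
So E = 7.

7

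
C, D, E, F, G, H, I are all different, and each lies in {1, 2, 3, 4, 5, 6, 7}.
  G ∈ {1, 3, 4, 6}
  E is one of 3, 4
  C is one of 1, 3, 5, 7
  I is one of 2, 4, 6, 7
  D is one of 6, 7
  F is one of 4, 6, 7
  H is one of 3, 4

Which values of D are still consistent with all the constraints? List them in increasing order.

The 7 variables together cover exactly {1, 2, 3, 4, 5, 6, 7} — 7 values for 7 variables — and 2 appears only in I's list, so I = 2.
The 6 still-open variables together cover exactly {1, 3, 4, 5, 6, 7} — 6 values for 6 variables — and 5 appears only in C's list, so C = 5.
The 5 still-open variables draw from only 5 values {1, 3, 4, 6, 7}, so each is used; only G can be 1, hence G = 1.
E and H share exactly the 2 values {3, 4}; by pigeonhole those values go to them, so strike 3, 4 from F.
No further eliminations apply; D can still be any of 6, 7.

6, 7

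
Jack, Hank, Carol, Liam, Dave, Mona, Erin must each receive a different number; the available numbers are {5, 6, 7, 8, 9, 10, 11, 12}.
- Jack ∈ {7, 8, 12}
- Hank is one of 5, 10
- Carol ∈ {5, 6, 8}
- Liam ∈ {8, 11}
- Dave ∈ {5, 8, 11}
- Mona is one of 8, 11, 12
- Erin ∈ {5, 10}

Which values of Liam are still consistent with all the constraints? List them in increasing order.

The 7 variables together cover exactly {5, 6, 7, 8, 10, 11, 12} — 7 values for 7 variables — and 6 appears only in Carol's list, so Carol = 6.
Among the 6 still-open variables, 7 fits only Jack (and all 6 values in {5, 7, 8, 10, 11, 12} must be used), so Jack = 7.
The 5 still-open variables together cover exactly {5, 8, 10, 11, 12} — 5 values for 5 variables — and 12 appears only in Mona's list, so Mona = 12.
Hank and Erin between them cover only {5, 10} — a naked pair. Remove those values from Dave.
No further eliminations apply; Liam can still be any of 8, 11.

8, 11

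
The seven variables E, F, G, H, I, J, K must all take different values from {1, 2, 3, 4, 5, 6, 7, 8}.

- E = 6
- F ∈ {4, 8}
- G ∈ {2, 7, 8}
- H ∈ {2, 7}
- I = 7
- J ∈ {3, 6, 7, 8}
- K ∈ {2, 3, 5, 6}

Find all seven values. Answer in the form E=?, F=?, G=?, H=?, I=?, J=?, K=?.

E=6, F=4, G=8, H=2, I=7, J=3, K=5

E has just one choice, so E = 6. Remove 6 from J, K.
I has just one choice, so I = 7. Remove 7 from G, H, J.
That leaves H = 2. Remove 2 from G, K.
That leaves G = 8. Strike 8 from F, J.
That leaves J = 3. Remove 3 from K.
K's domain is down to {5}, so K = 5.
F's domain is down to {4}, so F = 4.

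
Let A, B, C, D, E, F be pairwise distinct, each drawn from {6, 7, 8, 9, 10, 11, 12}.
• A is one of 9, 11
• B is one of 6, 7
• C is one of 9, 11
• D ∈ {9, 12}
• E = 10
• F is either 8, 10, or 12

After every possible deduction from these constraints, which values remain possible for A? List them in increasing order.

E has just one choice, so E = 10. So F can't be 10.
A and C share exactly the 2 values {9, 11}; by pigeonhole those values go to them, so strike 9, 11 from D.
D's domain is down to {12}, so D = 12. Strike 12 from F.
That leaves F = 8.
No further eliminations apply; A can still be any of 9, 11.

9, 11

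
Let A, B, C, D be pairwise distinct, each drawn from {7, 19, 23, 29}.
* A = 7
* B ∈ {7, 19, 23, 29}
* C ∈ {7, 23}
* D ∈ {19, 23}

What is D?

A must be 7 (only option left). Strike 7 from B, C.
That leaves C = 23. Strike 23 from B, D.
So D = 19.

19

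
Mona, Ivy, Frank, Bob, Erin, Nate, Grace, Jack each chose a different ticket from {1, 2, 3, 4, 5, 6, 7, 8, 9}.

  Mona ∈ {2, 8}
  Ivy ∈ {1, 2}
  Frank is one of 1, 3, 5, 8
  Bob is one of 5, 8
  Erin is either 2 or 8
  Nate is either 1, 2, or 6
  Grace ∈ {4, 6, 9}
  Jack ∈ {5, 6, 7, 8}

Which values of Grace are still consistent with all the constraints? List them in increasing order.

4, 9

Mona and Erin between them cover only {2, 8} — a naked pair. Remove those values from Ivy, Frank, Bob, Nate, Jack.
That leaves Ivy = 1. So Frank, Nate can't be 1.
Bob's domain is down to {5}, so Bob = 5. Remove 5 from Frank, Jack.
Nate must be 6 (only option left). Strike 6 from Grace, Jack.
Jack has just one choice, so Jack = 7.
That leaves Frank = 3.
No further eliminations apply; Grace can still be any of 4, 9.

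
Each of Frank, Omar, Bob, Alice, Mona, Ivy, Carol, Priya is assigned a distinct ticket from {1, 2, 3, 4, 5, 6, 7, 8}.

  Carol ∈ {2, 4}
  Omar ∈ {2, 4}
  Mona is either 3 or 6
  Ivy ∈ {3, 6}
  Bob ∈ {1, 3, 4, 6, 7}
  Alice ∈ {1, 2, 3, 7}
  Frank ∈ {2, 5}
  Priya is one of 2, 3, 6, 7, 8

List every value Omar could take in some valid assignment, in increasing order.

2, 4

The 8 variables together cover exactly {1, 2, 3, 4, 5, 6, 7, 8} — 8 values for 8 variables — and 5 appears only in Frank's list, so Frank = 5.
The 7 still-open variables together cover exactly {1, 2, 3, 4, 6, 7, 8} — 7 values for 7 variables — and 8 appears only in Priya's list, so Priya = 8.
Omar and Carol between them cover only {2, 4} — a naked pair. Remove those values from Bob, Alice.
Mona and Ivy share exactly the 2 values {3, 6}; by pigeonhole those values go to them, so strike 3, 6 from Bob, Alice.
No further eliminations apply; Omar can still be any of 2, 4.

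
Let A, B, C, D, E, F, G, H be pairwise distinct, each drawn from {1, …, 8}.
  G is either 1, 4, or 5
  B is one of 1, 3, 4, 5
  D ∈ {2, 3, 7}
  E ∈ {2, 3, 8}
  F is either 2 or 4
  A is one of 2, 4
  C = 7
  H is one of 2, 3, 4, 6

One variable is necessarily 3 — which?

D

C must be 7 (only option left). Eliminate 7 elsewhere: D.
The 7 still-open variables draw from only 7 values {1, 2, 3, 4, 5, 6, 8}, so each is used; only H can be 6, hence H = 6.
The 6 still-open variables draw from only 6 values {1, 2, 3, 4, 5, 8}, so each is used; only E can be 8, hence E = 8.
The 2 variables A and F are confined to {2, 4}, which locks those values in; drop them from B, D, G.
So 3 goes to D.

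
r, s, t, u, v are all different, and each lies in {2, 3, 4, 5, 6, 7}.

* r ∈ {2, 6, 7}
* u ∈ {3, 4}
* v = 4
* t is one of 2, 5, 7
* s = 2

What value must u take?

3

s has just one choice, so s = 2. So r, t can't be 2.
That leaves v = 4. Strike 4 from u.
So u = 3.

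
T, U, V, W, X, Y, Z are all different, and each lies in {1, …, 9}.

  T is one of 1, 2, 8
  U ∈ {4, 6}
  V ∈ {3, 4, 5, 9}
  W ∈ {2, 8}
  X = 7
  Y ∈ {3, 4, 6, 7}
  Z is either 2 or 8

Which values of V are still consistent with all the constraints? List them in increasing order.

X has just one choice, so X = 7. Strike 7 from Y.
W and Z share exactly the 2 values {2, 8}; by pigeonhole those values go to them, so strike 2, 8 from T.
T's domain is down to {1}, so T = 1.
No further eliminations apply; V can still be any of 3, 4, 5, 9.

3, 4, 5, 9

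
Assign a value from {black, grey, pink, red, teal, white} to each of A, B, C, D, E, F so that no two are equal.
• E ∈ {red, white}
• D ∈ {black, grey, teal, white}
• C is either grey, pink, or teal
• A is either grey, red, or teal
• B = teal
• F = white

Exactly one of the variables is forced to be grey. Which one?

B's domain is down to {teal}, so B = teal. Remove teal from A, C, D.
F's domain is down to {white}, so F = white. Strike white from D, E.
E has just one choice, so E = red. Remove red from A.
So grey goes to A.

A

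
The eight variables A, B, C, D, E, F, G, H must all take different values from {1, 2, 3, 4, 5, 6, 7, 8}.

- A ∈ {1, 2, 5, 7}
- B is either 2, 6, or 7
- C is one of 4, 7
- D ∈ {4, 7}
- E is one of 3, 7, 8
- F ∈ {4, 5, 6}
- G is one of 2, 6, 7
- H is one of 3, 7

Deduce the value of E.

The 8 variables draw from only 8 values {1, 2, 3, 4, 5, 6, 7, 8}, so each is used; only A can be 1, hence A = 1.
The 7 still-open variables together cover exactly {2, 3, 4, 5, 6, 7, 8} — 7 values for 7 variables — and 5 appears only in F's list, so F = 5.
The 6 still-open variables together cover exactly {2, 3, 4, 6, 7, 8} — 6 values for 6 variables — and 8 appears only in E's list, so E = 8.

8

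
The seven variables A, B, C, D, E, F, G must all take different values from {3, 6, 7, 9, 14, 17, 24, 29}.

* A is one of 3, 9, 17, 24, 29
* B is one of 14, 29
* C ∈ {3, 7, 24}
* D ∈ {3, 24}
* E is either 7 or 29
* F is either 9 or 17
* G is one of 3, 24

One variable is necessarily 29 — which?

Among the 7 variables, 14 fits only B (and all 7 values in {3, 7, 9, 14, 17, 24, 29} must be used), so B = 14.
D and G between them cover only {3, 24} — a naked pair. Remove those values from A, C.
C must be 7 (only option left). Eliminate 7 elsewhere: E.
So 29 goes to E.

E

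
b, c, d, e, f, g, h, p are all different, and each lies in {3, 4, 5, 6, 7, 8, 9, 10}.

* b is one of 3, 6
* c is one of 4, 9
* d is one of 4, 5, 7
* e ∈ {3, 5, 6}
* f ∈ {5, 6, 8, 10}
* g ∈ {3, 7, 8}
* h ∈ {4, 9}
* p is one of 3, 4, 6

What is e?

5

The 8 variables draw from only 8 values {3, 4, 5, 6, 7, 8, 9, 10}, so each is used; only f can be 10, hence f = 10.
The 7 still-open variables together cover exactly {3, 4, 5, 6, 7, 8, 9} — 7 values for 7 variables — and 8 appears only in g's list, so g = 8.
The 6 still-open variables together cover exactly {3, 4, 5, 6, 7, 9} — 6 values for 6 variables — and 7 appears only in d's list, so d = 7.
The 5 still-open variables draw from only 5 values {3, 4, 5, 6, 9}, so each is used; only e can be 5, hence e = 5.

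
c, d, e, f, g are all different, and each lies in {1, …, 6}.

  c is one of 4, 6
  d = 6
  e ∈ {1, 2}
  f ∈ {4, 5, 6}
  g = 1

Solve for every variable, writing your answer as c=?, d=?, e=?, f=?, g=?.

c=4, d=6, e=2, f=5, g=1

d has just one choice, so d = 6. So c, f can't be 6.
g has just one choice, so g = 1. Strike 1 from e.
c's domain is down to {4}, so c = 4. Strike 4 from f.
e's domain is down to {2}, so e = 2.
That leaves f = 5.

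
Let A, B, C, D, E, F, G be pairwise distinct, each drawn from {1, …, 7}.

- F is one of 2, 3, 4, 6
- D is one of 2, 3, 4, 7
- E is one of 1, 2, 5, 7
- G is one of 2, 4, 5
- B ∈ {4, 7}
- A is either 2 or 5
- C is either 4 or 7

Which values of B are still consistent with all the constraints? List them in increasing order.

The 7 variables together cover exactly {1, 2, 3, 4, 5, 6, 7} — 7 values for 7 variables — and 1 appears only in E's list, so E = 1.
Among the 6 still-open variables, 6 fits only F (and all 6 values in {2, 3, 4, 5, 6, 7} must be used), so F = 6.
The 5 still-open variables draw from only 5 values {2, 3, 4, 5, 7}, so each is used; only D can be 3, hence D = 3.
B and C between them cover only {4, 7} — a naked pair. Remove those values from G.
No further eliminations apply; B can still be any of 4, 7.

4, 7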